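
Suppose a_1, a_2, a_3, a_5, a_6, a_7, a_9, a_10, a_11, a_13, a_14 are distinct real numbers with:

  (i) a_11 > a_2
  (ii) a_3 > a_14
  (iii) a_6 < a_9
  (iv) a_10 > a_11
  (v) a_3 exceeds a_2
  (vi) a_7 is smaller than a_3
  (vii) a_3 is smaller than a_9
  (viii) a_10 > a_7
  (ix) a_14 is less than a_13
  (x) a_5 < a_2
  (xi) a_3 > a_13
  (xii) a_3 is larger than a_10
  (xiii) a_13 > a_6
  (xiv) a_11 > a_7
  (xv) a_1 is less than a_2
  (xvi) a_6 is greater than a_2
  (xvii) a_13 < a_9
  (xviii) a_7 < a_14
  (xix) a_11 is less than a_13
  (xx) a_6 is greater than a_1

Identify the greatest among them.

a_7 is not greatest since a_7 < a_14; a_1 is not greatest since a_1 < a_2; a_5 is not greatest since a_5 < a_2; a_2 is not greatest since a_2 < a_11; a_11 is not greatest since a_11 < a_10; a_6 is not greatest since a_6 < a_9; a_10 is not greatest since a_10 < a_3; a_14 is not greatest since a_14 < a_3; a_13 is not greatest since a_13 < a_3; a_3 is not greatest since a_3 < a_9.
Only a_9 has nothing above it, so a_9 is the greatest.

a_9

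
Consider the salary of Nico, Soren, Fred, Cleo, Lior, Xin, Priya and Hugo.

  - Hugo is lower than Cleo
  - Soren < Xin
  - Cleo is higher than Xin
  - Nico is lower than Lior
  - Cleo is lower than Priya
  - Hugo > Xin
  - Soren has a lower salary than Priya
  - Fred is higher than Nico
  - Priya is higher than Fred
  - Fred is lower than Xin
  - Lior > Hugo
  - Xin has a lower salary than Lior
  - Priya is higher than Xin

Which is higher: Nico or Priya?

Priya

Nico < Fred and Fred < Xin give Nico < Xin.
Then Xin < Hugo extends the chain to Hugo.
With Hugo < Cleo: Nico < Fred < Xin < Hugo < Cleo.
With Cleo < Priya: Nico < Fred < Xin < Hugo < Cleo < Priya.
So Nico < Priya; Priya is the higher of the two.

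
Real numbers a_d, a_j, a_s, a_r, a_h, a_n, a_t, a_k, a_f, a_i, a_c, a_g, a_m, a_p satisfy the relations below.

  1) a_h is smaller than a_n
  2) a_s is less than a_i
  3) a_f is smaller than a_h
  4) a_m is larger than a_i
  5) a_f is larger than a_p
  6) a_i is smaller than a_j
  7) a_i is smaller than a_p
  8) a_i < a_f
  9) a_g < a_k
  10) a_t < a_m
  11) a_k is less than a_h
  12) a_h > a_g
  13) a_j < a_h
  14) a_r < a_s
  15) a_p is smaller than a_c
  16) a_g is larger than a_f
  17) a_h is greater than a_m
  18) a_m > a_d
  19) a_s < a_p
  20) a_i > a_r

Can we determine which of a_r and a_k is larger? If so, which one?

a_k

Link the given pairs in sequence: a_r < a_s; a_s < a_i; a_i < a_f; a_f < a_g; a_g < a_k.
Chaining these gives a_r < a_s < a_i < a_f < a_g < a_k.
So a_k is larger.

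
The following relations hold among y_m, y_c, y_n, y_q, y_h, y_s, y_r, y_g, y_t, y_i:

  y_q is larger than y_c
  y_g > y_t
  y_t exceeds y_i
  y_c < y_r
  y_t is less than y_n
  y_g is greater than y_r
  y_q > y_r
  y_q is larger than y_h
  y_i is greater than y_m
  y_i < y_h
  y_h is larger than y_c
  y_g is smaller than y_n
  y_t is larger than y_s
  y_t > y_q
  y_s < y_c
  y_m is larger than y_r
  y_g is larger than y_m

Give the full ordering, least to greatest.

y_s < y_c < y_r < y_m < y_i < y_h < y_q < y_t < y_g < y_n

Nothing is placed below y_s, so it is least; from there y_s < y_c; y_c < y_r; y_r < y_m; y_m < y_i; y_i < y_h; y_h < y_q; y_q < y_t; y_t < y_g; y_g < y_n, each given directly.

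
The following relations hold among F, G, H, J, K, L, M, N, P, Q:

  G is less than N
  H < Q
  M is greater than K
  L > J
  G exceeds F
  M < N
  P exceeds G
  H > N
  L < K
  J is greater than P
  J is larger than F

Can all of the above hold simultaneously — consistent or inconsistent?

consistent

Every relation is compatible with F < G < P < J < L < K < M < N < H < Q; the set is consistent.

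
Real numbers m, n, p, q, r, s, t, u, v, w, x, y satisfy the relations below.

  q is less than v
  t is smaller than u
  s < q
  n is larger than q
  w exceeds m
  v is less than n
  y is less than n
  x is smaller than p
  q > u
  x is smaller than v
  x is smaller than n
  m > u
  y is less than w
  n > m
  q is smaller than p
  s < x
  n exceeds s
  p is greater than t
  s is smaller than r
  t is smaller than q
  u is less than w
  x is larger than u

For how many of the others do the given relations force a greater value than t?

From t the given relations immediately reach u, q, p.
From those, x, m, v, n, w — 8 in total.
No other element is forced above t by the given relations, so the count is 8.

8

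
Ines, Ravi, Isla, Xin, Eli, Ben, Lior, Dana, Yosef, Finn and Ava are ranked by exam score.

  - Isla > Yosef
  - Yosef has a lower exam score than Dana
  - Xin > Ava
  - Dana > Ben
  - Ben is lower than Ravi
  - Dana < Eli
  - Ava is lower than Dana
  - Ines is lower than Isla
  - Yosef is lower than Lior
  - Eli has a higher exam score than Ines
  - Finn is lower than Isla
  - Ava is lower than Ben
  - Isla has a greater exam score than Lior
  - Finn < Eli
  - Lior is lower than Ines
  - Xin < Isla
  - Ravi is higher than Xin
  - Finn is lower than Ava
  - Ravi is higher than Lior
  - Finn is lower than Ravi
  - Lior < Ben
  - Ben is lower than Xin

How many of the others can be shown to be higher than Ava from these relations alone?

6

From Ava the given relations immediately reach Ben, Xin, Dana.
From those, Ravi, Isla, Eli — 6 in total.
No other element is forced above Ava by the given relations, so the count is 6.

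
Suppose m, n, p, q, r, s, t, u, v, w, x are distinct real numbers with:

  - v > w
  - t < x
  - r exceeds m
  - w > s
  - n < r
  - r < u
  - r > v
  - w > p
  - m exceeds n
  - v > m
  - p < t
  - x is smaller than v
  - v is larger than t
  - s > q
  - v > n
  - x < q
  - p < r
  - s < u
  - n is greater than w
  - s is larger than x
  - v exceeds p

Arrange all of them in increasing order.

The consecutive links are each given: p < t; t < x; x < q; q < s; s < w; w < n; n < m; m < v; v < r; r < u.

p < t < x < q < s < w < n < m < v < r < u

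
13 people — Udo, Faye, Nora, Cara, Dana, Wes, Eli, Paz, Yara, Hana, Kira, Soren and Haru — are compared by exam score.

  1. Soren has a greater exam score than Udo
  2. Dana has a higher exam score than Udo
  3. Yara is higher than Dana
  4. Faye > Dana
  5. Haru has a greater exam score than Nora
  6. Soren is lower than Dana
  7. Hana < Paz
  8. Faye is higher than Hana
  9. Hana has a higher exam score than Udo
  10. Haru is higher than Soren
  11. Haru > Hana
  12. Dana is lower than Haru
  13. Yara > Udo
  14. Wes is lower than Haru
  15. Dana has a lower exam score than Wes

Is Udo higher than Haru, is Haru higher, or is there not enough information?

Chaining the given relations: Udo < Soren < Dana < Wes < Haru.
So Haru is higher.

Haru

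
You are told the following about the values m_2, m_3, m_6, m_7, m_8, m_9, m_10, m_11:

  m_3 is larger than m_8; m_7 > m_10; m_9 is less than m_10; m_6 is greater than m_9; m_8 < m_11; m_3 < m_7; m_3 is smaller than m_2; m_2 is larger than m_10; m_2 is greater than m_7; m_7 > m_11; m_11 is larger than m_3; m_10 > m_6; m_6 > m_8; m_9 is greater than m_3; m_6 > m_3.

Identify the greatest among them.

m_2

m_8 is not greatest since m_8 < m_3; m_3 is not greatest since m_3 < m_9; m_9 is not greatest since m_9 < m_6; m_6 is not greatest since m_6 < m_10; m_11 is not greatest since m_11 < m_7; m_10 is not greatest since m_10 < m_2; m_7 is not greatest since m_7 < m_2.
Only m_2 has nothing above it, so m_2 is the greatest.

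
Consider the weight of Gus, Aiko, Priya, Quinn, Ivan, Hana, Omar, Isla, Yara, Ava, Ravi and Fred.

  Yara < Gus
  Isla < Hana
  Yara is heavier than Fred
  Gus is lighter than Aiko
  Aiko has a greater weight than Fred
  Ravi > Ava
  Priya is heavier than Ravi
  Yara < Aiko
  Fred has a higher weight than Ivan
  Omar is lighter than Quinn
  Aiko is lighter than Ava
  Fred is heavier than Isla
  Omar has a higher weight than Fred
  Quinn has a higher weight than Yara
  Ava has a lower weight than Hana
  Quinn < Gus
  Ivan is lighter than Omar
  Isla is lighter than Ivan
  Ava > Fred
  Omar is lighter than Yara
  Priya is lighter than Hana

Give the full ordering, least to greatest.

Isla < Ivan < Fred < Omar < Yara < Quinn < Gus < Aiko < Ava < Ravi < Priya < Hana

The consecutive links are each given: Isla < Ivan; Ivan < Fred; Fred < Omar; Omar < Yara; Yara < Quinn; Quinn < Gus; Gus < Aiko; Aiko < Ava; Ava < Ravi; Ravi < Priya; Priya < Hana.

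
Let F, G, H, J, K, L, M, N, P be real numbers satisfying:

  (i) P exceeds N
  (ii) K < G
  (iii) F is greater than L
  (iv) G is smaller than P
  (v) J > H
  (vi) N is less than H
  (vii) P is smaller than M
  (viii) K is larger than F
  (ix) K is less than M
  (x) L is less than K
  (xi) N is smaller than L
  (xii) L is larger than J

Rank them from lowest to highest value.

N < H < J < L < F < K < G < P < M

Nothing is placed below N, so it is least; from there N < H; H < J; J < L; L < F; F < K; K < G; G < P; P < M, each given directly.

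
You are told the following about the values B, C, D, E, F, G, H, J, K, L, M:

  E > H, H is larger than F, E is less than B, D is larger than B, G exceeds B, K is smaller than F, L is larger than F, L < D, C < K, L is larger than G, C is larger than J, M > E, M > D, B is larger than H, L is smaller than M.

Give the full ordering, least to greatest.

J < C < K < F < H < E < B < G < L < D < M

The consecutive links are each given: J < C; C < K; K < F; F < H; H < E; E < B; B < G; G < L; L < D; D < M.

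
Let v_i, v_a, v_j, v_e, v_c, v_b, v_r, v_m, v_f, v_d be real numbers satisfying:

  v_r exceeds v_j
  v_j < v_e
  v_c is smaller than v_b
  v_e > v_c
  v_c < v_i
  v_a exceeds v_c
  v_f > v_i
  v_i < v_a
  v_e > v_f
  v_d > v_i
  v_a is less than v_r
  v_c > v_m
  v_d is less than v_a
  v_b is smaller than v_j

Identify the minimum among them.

v_m

Chaining upward from v_m: directly above it, v_c; then v_b, v_i, v_a, v_e; then v_f, v_d, v_j, v_r.
That covers every other element, and nothing is given below v_m, so v_m is the minimum.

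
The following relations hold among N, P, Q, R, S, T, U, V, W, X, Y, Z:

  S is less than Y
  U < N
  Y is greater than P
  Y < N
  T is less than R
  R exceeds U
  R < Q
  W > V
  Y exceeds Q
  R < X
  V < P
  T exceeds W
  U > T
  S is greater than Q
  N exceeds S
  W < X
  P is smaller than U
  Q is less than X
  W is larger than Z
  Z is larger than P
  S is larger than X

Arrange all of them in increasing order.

Each adjacent pair is fixed by a given relation: V < P; P < Z; Z < W; W < T; T < U; U < R; R < Q; Q < X; X < S; S < Y; Y < N. Chaining them end to end gives the full order.

V < P < Z < W < T < U < R < Q < X < S < Y < N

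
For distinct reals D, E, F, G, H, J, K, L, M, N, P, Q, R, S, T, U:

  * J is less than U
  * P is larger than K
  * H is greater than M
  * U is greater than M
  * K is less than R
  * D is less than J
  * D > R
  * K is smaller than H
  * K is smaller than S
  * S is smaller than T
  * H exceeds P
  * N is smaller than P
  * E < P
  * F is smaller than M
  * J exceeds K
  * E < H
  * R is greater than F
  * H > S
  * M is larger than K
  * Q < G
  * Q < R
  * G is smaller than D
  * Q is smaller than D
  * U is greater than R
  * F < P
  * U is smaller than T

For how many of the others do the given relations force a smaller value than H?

The elements the relations force below H are F, K, E, S, N, M, P — no chain reaches any other.
That is 7.

7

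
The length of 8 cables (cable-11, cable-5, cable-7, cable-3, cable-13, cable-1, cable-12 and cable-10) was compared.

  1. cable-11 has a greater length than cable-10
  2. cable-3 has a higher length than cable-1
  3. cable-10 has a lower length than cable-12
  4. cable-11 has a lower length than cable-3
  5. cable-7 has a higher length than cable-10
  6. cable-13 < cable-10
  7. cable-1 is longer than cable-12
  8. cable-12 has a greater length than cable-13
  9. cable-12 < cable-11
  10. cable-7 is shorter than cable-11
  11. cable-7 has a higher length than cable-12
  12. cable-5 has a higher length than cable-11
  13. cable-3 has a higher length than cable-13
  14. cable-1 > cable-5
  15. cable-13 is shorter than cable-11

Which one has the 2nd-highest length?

cable-1

Chaining the given pairs: cable-13 < cable-10 < cable-12 < cable-7 < cable-11 < cable-5 < cable-1 < cable-3.
Counting 2 from the largest end gives cable-1.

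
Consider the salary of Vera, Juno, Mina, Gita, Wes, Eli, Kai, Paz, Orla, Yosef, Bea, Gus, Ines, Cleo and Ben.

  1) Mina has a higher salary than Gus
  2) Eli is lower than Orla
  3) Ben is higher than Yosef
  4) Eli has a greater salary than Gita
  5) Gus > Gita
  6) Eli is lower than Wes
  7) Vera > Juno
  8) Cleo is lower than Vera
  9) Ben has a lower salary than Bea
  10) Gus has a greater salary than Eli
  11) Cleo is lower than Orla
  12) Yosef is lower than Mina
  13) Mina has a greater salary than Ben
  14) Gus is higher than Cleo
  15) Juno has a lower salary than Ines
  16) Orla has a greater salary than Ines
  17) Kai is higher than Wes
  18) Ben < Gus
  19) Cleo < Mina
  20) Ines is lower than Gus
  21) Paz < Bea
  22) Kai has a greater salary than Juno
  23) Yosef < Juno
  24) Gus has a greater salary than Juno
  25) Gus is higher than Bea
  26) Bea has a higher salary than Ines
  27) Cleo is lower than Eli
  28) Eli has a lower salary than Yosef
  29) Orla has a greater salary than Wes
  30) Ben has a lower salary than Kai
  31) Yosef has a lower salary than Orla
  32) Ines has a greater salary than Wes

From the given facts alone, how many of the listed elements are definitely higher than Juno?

7

From Juno the given relations immediately reach Ines, Kai, Gus, Vera.
From those, Bea, Orla, Mina — 7 in total.
Nothing else is reachable above Juno; 7 in all.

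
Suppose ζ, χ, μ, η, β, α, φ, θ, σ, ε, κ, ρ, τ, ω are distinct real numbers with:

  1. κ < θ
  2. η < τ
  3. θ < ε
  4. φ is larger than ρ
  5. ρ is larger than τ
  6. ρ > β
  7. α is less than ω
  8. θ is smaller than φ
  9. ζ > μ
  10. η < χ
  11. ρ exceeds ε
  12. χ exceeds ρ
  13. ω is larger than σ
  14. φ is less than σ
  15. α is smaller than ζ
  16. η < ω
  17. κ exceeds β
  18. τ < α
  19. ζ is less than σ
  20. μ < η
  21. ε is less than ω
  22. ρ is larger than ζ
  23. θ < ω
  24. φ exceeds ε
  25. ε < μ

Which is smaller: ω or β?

Following the relations from β: β < κ < θ < ε < μ < η < τ < α < ζ < ρ < φ < σ < ω.
So β < ω; β is the smaller of the two.

β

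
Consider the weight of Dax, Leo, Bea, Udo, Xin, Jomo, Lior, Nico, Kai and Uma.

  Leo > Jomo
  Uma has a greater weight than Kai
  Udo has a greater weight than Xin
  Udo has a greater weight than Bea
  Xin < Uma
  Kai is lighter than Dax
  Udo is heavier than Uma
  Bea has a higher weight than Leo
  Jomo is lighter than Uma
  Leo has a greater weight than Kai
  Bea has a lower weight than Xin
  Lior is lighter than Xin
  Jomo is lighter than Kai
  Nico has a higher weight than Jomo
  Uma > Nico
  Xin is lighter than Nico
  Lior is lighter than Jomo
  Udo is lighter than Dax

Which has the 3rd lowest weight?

The consecutive relations fix a unique order: Lior < Jomo < Kai < Leo < Bea < Xin < Nico < Uma < Udo < Dax.
Counting 3 from the smallest end gives Kai.

Kai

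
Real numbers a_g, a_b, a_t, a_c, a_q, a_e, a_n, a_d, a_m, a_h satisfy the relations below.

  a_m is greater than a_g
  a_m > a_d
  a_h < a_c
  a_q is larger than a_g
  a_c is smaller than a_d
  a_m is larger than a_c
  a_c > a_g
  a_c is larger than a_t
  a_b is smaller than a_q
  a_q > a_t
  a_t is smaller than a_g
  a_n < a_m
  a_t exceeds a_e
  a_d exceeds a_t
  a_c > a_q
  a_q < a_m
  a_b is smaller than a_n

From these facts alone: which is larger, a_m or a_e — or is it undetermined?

Link the given pairs in sequence: a_e < a_t; a_t < a_g; a_g < a_q; a_q < a_c; a_c < a_m.
Together: a_e < a_t < a_g < a_q < a_c < a_m.
So a_m is larger.

a_m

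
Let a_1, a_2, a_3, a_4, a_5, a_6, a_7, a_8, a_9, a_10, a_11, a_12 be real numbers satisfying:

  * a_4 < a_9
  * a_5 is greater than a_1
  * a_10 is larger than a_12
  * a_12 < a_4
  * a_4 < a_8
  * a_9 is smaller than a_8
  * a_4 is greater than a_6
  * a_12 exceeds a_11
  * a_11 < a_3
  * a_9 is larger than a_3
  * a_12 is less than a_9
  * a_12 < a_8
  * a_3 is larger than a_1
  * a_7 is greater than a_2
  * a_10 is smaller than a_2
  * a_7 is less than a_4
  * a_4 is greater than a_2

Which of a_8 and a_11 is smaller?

Link the given pairs in sequence: a_11 < a_12; a_12 < a_10; a_10 < a_2; a_2 < a_7; a_7 < a_4; a_4 < a_9; a_9 < a_8.
Chaining these gives a_11 < a_12 < a_10 < a_2 < a_7 < a_4 < a_9 < a_8.
So a_11 < a_8; a_11 is the smaller of the two.

a_11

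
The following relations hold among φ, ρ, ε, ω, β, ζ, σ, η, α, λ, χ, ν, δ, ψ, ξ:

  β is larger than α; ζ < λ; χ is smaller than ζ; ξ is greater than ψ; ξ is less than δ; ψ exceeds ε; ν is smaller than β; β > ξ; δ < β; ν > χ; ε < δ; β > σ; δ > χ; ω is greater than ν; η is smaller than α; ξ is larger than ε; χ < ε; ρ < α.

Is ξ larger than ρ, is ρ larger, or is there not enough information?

undetermined

Following every chain through ρ: above ρ we get α, β.
ξ is not reached, and no chain runs the other way from ξ to ρ.
So the given relations leave the order of ρ and ξ undetermined.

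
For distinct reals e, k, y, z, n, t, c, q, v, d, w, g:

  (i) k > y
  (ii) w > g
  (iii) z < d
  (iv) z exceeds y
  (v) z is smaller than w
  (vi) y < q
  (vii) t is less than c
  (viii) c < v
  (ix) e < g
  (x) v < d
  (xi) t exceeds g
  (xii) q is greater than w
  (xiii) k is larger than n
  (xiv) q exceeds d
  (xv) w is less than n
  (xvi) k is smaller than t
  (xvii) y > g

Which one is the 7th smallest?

Piecing the relations together gives one ordering: e < g < y < z < w < n < k < t < c < v < d < q.
Counting 7 from the smallest end gives k.

k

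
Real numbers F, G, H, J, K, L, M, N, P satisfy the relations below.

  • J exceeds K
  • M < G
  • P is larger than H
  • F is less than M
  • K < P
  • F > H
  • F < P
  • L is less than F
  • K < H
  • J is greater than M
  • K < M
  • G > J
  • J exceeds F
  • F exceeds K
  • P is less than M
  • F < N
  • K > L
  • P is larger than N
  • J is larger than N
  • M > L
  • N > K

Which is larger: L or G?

G

L < K and K < H give L < H.
With H < F: L < K < H < F.
With F < N: L < K < H < F < N.
With N < P: L < K < H < F < N < P.
With P < M: L < K < H < F < N < P < M.
With M < J: L < K < H < F < N < P < M < J.
With J < G: L < K < H < F < N < P < M < J < G.
So L < G; G is the larger of the two.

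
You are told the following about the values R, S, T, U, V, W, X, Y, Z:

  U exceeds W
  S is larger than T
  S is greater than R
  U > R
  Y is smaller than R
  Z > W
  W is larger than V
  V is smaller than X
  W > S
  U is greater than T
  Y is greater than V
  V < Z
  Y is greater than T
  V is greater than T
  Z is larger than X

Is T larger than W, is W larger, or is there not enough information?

The relevant relations are T < V; V < Y; Y < R; R < S; S < W.
Together: T < V < Y < R < S < W.
So W is larger.

W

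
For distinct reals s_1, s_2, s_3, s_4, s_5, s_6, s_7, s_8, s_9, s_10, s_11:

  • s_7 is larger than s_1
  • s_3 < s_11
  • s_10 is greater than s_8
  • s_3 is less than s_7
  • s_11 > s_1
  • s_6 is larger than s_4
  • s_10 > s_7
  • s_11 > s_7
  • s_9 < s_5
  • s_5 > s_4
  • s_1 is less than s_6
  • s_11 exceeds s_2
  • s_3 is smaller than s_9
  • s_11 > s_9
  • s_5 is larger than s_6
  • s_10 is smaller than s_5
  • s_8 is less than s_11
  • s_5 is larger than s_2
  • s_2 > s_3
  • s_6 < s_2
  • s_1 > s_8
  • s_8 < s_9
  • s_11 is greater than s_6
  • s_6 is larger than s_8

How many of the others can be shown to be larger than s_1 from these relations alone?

6

The elements the relations force above s_1 are s_7, s_6, s_2, s_11, s_10, s_5 — no chain reaches any other.
That is 6.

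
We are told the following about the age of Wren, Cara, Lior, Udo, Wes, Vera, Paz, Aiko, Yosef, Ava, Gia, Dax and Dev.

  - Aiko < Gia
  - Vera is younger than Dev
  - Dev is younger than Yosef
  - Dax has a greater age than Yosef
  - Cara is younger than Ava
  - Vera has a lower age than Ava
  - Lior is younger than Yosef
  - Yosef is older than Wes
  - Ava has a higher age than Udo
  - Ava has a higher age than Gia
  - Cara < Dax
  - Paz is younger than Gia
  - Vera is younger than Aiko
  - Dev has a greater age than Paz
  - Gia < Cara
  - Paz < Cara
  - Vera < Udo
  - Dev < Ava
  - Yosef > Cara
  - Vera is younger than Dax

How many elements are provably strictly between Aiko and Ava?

2

The relations place Aiko below Ava. An element lies strictly between them when it is forced above Aiko and also forced below Ava.
Above Aiko: {Gia, Cara, Yosef, Dax}. Below Ava: {Vera, Paz, Udo, Gia, Dev, Cara}.
Intersection: {Gia, Cara} — 2.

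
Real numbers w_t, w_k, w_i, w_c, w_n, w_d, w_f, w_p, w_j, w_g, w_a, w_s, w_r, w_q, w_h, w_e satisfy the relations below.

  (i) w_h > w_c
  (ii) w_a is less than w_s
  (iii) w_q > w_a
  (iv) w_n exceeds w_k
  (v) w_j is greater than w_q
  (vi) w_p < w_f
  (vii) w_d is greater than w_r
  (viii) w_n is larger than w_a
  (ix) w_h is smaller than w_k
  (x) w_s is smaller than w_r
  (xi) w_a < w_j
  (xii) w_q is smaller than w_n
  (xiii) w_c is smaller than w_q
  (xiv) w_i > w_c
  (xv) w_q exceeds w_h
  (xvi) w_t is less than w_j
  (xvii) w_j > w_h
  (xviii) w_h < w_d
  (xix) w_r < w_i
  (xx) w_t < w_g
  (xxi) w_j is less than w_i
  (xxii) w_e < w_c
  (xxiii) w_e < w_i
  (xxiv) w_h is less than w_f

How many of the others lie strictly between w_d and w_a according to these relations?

2

The relations place w_a below w_d. An element lies strictly between them when it is forced above w_a and also forced below w_d.
Above w_a: {w_s, w_q, w_j, w_r, w_i, w_n}. Below w_d: {w_e, w_c, w_h, w_s, w_r}.
Intersection: {w_s, w_r} — 2.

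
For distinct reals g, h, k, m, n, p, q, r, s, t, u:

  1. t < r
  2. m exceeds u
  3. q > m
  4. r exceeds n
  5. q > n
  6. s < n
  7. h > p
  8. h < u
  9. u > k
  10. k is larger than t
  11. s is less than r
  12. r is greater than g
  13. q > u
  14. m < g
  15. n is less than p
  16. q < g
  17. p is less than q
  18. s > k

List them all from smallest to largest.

The consecutive links are each given: t < k; k < s; s < n; n < p; p < h; h < u; u < m; m < q; q < g; g < r.

t < k < s < n < p < h < u < m < q < g < r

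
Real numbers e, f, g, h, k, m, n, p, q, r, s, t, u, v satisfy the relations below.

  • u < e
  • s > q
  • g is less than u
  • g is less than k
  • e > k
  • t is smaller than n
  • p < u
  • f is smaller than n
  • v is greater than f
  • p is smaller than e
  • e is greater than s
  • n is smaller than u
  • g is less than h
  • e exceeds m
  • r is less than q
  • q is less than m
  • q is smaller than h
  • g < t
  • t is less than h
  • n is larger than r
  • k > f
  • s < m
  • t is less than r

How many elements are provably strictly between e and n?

Chaining upward from n reaches: u.
Chaining downward from e reaches: g, f, t, r, q, k, p, s, m, u.
Strictly between n and e are those in both lists: u — 1 element.

1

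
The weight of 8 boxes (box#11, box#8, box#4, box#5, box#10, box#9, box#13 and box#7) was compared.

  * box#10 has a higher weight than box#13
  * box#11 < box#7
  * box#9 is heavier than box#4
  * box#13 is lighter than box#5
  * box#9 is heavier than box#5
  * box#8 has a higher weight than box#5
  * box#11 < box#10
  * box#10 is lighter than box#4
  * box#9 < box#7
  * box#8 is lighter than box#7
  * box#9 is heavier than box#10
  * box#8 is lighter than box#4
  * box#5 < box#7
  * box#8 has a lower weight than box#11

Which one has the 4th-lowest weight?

box#11

Chaining the given pairs: box#13 < box#5 < box#8 < box#11 < box#10 < box#4 < box#9 < box#7.
The 4th smallest is box#11.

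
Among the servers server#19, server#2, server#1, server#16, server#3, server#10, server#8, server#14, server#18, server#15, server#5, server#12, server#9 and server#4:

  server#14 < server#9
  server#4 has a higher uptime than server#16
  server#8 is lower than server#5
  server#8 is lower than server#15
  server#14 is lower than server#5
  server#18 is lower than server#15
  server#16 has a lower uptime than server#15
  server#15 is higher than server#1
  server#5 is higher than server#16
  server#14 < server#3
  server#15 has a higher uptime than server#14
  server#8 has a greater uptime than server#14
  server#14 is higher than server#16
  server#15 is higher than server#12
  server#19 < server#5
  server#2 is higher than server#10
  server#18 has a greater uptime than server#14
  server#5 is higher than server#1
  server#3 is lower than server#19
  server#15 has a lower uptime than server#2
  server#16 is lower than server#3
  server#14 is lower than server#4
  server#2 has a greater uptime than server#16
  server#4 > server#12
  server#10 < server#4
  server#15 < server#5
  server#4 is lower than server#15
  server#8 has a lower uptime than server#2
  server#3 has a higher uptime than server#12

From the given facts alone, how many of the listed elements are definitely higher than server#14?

9

Directly above server#14: server#4, server#3, server#9, server#8, server#18, server#15, server#5.
One step further: server#19, server#2 (9 so far).
No other element is forced above server#14 by the given relations, so the count is 9.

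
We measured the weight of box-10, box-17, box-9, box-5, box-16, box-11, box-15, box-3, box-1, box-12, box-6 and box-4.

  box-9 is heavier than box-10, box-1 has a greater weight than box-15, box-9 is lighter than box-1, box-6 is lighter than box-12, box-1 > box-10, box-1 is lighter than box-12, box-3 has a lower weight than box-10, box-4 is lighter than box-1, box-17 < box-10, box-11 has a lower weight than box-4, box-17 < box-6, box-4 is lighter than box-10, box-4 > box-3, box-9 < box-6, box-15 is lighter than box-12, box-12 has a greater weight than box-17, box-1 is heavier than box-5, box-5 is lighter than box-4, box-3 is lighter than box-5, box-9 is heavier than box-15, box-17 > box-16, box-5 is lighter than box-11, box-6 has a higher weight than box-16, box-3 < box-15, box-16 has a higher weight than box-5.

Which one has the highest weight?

box-12

Chaining downward from box-12: directly below it, box-17, box-15, box-6, box-1; then box-3, box-5, box-16, box-4, box-10, box-9; then box-11.
That covers every other element, and nothing is given above box-12, so box-12 is the highest weight.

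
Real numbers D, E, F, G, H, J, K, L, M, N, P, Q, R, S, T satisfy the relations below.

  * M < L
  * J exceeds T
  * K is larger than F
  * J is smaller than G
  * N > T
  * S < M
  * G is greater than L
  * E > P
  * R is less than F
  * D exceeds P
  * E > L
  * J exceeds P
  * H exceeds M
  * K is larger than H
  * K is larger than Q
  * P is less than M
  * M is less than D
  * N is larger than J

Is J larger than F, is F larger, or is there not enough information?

Following every chain through F: above F we get K; below F we get R.
J is not reached, and no chain runs the other way from J to F.
So the given relations leave the order of F and J undetermined.

undetermined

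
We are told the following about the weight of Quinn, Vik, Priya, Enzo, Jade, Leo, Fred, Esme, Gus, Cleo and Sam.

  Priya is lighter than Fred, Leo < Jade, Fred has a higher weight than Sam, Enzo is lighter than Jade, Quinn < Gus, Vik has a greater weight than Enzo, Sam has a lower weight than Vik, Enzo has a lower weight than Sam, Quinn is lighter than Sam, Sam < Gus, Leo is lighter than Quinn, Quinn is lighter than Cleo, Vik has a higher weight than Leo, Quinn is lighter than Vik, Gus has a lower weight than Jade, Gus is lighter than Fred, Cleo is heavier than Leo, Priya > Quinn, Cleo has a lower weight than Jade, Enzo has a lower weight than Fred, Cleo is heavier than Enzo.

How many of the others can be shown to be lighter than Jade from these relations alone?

Directly below Jade: Enzo, Leo, Gus, Cleo.
One step further: Quinn, Sam (6 so far).
No other element is forced below Jade by the given relations, so the count is 6.

6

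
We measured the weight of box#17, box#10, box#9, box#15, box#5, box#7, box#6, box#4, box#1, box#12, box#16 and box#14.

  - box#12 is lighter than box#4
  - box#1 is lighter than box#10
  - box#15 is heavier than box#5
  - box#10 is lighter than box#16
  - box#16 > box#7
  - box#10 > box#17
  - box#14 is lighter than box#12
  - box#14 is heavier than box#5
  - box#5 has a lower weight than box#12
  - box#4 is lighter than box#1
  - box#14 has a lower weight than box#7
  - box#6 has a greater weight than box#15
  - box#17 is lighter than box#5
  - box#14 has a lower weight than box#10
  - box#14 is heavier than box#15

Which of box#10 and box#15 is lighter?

box#15

box#15 < box#14 < box#12 < box#4 < box#1 < box#10, by transitivity through box#14, box#12, box#4, box#1.
So box#15 < box#10; box#15 is the lighter of the two.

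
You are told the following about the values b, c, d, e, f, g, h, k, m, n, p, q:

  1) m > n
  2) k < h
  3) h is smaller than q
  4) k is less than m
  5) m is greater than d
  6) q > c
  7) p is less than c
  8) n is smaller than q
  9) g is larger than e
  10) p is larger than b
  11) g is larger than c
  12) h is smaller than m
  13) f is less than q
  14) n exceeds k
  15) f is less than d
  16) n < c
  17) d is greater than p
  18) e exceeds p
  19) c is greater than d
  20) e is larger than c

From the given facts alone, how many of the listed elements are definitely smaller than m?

From m the given relations immediately reach k, h, d, n.
From those, p, f — 6 in total.
From those, b — 7 in total.
Nothing else is reachable below m; 7 in all.

7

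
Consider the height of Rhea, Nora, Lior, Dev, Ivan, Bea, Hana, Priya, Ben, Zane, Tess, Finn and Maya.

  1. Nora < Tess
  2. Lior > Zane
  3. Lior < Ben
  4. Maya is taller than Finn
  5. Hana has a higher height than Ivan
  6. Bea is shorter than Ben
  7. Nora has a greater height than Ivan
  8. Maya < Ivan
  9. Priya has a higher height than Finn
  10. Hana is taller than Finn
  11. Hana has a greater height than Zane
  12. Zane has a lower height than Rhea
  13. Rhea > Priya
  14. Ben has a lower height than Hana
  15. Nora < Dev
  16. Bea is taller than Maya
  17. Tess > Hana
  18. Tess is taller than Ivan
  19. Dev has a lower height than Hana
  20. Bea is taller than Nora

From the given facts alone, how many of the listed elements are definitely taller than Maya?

7

Directly above Maya: Ivan, Bea.
One step further: Nora, Ben, Hana, Tess (6 so far).
One step further: Dev (7 so far).
No other element is forced above Maya by the given relations, so the count is 7.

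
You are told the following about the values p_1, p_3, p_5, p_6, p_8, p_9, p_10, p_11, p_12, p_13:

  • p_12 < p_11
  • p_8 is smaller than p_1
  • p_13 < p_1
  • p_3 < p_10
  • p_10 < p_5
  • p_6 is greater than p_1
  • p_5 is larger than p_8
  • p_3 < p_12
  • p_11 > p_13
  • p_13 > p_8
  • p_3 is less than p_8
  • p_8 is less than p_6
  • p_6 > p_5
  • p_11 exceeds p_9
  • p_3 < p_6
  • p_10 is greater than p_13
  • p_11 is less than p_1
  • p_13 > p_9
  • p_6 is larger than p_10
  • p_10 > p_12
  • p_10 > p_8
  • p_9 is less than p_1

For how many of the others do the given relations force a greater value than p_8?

6

The elements the relations force above p_8 are p_13, p_10, p_5, p_11, p_1, p_6 — no chain reaches any other.
That is 6.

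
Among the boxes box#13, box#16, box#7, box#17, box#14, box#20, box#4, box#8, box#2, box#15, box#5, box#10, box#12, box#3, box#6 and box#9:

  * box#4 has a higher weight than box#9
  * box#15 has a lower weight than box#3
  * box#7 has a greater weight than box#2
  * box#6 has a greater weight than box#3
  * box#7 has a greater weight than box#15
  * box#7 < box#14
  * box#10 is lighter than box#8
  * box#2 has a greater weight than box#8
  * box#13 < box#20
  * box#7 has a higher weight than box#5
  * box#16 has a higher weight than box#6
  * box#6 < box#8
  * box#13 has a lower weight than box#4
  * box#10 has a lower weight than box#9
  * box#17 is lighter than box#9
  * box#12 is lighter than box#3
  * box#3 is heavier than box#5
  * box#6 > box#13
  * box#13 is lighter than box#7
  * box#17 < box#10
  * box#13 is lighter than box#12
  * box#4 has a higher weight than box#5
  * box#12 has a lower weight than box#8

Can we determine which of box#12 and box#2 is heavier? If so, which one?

box#2

Link the given pairs in sequence: box#12 < box#3; box#3 < box#6; box#6 < box#8; box#8 < box#2.
Chaining these gives box#12 < box#3 < box#6 < box#8 < box#2.
So box#2 is heavier.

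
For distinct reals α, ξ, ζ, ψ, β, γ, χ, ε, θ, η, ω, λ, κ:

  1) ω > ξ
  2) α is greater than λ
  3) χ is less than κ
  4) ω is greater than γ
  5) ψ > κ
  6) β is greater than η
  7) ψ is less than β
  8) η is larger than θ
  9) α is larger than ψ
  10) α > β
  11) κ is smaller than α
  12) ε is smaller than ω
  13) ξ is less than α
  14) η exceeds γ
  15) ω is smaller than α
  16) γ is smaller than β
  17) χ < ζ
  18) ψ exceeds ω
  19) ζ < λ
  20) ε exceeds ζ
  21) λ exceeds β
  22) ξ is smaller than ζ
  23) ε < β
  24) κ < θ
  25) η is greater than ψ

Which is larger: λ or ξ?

λ

Following the relations from ξ: ξ < ζ < ε < ω < ψ < η < β < λ.
So ξ < λ; λ is the larger of the two.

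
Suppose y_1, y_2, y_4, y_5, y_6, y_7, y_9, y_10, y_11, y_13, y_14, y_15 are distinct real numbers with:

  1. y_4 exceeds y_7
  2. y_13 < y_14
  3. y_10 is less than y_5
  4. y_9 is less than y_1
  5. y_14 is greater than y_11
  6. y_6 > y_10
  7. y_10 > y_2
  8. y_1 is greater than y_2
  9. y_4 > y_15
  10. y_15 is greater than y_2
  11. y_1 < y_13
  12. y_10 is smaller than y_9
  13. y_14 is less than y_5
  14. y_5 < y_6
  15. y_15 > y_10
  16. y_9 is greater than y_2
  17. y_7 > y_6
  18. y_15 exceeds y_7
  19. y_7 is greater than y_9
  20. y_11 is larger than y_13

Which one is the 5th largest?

y_5

Chaining the given pairs: y_2 < y_10 < y_9 < y_1 < y_13 < y_11 < y_14 < y_5 < y_6 < y_7 < y_15 < y_4.
Counting 5 from the largest end gives y_5.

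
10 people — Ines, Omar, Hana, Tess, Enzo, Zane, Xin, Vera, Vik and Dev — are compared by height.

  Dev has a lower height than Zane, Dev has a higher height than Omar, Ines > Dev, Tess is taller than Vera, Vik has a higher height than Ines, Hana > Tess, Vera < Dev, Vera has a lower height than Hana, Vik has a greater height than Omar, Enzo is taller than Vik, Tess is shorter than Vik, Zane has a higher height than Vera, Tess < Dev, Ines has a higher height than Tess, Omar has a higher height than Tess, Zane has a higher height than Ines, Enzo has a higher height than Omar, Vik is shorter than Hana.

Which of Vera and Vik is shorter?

Vera

Vera < Tess and Tess < Omar give Vera < Omar.
Then Omar < Dev extends the chain to Dev.
Then Dev < Ines extends the chain to Ines.
With Ines < Vik: Vera < Tess < Omar < Dev < Ines < Vik.
So Vera < Vik; Vera is the shorter of the two.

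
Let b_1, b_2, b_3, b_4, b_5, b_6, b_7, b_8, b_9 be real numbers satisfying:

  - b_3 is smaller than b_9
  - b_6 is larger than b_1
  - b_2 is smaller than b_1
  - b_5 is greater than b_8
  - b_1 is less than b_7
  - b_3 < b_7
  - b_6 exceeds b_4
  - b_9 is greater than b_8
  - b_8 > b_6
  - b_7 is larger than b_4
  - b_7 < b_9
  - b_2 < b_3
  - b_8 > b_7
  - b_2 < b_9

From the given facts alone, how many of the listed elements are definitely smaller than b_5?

7

The elements the relations force below b_5 are b_2, b_4, b_3, b_1, b_7, b_6, b_8 — no chain reaches any other.
That is 7.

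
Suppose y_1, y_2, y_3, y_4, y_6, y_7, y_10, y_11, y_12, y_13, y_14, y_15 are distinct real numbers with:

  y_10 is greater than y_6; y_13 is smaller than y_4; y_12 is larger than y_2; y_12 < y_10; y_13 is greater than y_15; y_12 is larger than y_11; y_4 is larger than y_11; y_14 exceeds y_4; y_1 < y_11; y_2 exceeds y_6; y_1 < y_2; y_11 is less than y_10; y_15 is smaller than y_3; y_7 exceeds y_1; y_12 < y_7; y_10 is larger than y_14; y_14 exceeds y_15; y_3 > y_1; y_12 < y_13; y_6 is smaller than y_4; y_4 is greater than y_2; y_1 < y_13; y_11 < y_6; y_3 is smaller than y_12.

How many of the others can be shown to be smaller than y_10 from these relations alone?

10

From y_10 the given relations immediately reach y_11, y_6, y_12, y_14.
From those, y_15, y_1, y_2, y_3, y_4 — 9 in total.
From those, y_13 — 10 in total.
Nothing else is reachable below y_10; 10 in all.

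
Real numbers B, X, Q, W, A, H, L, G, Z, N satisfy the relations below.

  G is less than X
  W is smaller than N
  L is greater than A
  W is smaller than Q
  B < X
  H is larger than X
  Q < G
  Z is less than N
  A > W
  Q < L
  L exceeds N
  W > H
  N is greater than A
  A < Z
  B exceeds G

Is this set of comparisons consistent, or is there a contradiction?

inconsistent

We have W < Q stated directly, yet also Q < G < B < X < H < W by chaining the others — so Q < W. Contradiction.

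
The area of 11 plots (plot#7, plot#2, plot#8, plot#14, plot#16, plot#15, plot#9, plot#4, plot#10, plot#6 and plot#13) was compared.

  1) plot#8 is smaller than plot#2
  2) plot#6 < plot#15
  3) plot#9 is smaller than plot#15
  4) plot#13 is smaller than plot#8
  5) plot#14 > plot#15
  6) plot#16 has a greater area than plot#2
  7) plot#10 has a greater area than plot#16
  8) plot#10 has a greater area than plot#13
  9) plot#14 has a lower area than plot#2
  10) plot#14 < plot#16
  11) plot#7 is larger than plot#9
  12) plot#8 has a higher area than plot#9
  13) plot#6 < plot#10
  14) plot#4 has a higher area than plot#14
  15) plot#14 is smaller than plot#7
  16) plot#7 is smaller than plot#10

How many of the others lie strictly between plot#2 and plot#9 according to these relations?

3

The relations place plot#9 below plot#2. An element lies strictly between them when it is forced above plot#9 and also forced below plot#2.
Above plot#9: {plot#15, plot#14, plot#8, plot#16, plot#4, plot#7, plot#10}. Below plot#2: {plot#6, plot#15, plot#14, plot#13, plot#8}.
Intersection: {plot#15, plot#14, plot#8} — 3.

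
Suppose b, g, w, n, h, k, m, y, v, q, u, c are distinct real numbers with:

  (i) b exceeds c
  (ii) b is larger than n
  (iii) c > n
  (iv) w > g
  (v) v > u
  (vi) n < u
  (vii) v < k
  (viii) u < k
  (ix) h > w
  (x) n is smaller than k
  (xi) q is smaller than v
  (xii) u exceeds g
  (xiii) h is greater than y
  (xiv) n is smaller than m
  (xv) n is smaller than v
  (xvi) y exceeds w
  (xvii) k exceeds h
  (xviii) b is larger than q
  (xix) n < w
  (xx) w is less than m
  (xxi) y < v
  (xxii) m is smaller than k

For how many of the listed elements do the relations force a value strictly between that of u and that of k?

1

The relations place u below k. An element lies strictly between them when it is forced above u and also forced below k.
Above u: {v}. Below k: {q, g, n, w, y, h, v, m}.
Intersection: {v} — 1.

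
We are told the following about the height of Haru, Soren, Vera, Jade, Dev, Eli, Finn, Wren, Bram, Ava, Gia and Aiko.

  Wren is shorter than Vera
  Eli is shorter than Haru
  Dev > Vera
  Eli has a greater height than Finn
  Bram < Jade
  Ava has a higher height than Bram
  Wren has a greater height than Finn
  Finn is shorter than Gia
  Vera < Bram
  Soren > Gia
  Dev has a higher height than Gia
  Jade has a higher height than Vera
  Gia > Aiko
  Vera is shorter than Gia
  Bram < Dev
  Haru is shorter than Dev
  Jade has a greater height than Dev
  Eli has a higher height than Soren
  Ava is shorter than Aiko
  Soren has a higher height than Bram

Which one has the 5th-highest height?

Chaining the given pairs: Finn < Wren < Vera < Bram < Ava < Aiko < Gia < Soren < Eli < Haru < Dev < Jade.
Counting 5 from the largest end gives Soren.

Soren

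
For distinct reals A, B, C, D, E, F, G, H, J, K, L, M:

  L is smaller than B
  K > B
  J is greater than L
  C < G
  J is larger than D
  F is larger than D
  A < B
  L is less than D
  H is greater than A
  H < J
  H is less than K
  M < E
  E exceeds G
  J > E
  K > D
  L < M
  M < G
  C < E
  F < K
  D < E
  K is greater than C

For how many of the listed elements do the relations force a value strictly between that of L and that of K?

Chaining upward from L reaches: D, M, G, B, E, F, J.
Chaining downward from K reaches: A, C, D, B, H, F.
Strictly between L and K are those in both lists: D, B, F — 3 elements.

3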